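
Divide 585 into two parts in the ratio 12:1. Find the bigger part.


Total parts = 12 + 1 = 13
Value per part = 585 / 13 = 45
First share = 12 * 45 = 540
Second share = 1 * 45 = 45
Larger share = 540

540


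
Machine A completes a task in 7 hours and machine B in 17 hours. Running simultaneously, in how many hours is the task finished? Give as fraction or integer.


Rate of A = 1/7 job per hour
Rate of B = 1/17 job per hour
Combined rate = 1/7 + 1/17
Find common denominator: (17 + 7)/(7*17) = 24/119
Combined rate = 24/119 job per hour
Time together = 1 / (24/119) = 119/24 hours

119/24


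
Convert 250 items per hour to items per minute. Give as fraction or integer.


Converting from per hour to per minute
Rate = 250 items per hour
Divide by 60: 250/60
= 25/6 items per minute

25/6


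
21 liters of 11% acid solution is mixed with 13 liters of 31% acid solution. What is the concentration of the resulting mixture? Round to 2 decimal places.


Solute in mixture 1 = 11% of 21 L = 21*11/100 = 231/100 L
Solute in mixture 2 = 31% of 13 L = 13*31/100 = 403/100 L
Total solute = 231/100 + 403/100 = 317/50 L
Total volume = 21 + 13 = 34 L
Final concentration = 317/50/34 * 100 = 18.65%

18.65


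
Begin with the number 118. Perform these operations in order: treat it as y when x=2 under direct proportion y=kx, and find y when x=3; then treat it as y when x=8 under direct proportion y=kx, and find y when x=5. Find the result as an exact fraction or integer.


Start with 118.
Step 1: Direct prop: k = (118)/2; new y = k*3 = 118*3/2 = 177
Step 2: Direct prop: k = (177)/8; new y = k*5 = 177*5/8 = 885/8
Final result = 885/8

885/8


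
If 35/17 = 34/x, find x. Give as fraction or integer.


Setting up: 35/17 = 34/x
Cross multiply: 35 * x = 17 * 34
35x = 578
x = 578/35
x = 578/35

578/35


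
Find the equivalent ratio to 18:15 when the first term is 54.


Original ratio: 18:15
First term target: 54
Scale factor = 54 / 18 = 3
Multiply second term: 15 * 3 = 45
Equivalent ratio = 54:45

54:45


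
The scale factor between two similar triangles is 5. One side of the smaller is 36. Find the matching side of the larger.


Similar triangles have proportional sides
Scale factor = 5
Smaller side = 36
Corresponding larger side = 36 * 5
= 180

180


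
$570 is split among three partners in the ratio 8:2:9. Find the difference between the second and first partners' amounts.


Total parts = 8 + 2 + 9 = 19
Value per part = 570 / 19 = 30
Shares: 8*30=240, 2*30=60, 9*30=270
Second share = 60, first share = 240
Difference = |60 - 240| = 180

180


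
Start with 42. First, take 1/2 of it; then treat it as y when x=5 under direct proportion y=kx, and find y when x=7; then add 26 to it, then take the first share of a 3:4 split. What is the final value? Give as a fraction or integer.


Start with 42.
Step 1: Take 1/2: 42 * 1/2 = 21
Step 2: Direct prop: k = (21)/5; new y = k*7 = 21*7/5 = 147/5
Step 3: Add 26: 147/5+26=277/5; split 3:4 first = 277/5*3/7 = 831/35
Final result = 831/35

831/35


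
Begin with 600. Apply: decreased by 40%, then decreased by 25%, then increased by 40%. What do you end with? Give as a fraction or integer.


Start: 600
Step 1: decrease by 40% => multiply by 60/100
  600 * 60/100 = 360
Step 2: decrease by 25% => multiply by 75/100
  360 * 75/100 = 270
Step 3: increase by 40% => multiply by 140/100
  270 * 140/100 = 378
Final value = 378

378


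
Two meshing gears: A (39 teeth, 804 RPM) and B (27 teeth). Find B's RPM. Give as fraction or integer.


Gear ratio: teeth_A * RPM_A = teeth_B * RPM_B
39 * 804 = 27 * RPM_B
31356 = 27 * RPM_B
RPM_B = 31356 / 27
RPM_B = 3484/3

3484/3


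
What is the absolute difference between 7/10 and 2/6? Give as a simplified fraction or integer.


Simplify: 7/10 = 7/10 and 2/6 = 1/3
Find common denominator: LCD = 30
Convert: 21/30 and 10/30
Difference = |21 - 10|/30 = 11/30
Simplified = 11/30

11/30


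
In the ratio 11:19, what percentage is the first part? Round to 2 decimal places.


Total parts = 11 + 19 = 30
First part fraction = 11/30
Percentage = (11/30) * 100
= 0.366667 * 100
= 36.67%

36.67


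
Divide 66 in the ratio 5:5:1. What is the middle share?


Ratio = 5:5:1
Total parts = 5 + 5 + 1 = 11
Value per part = 66 / 11 = 6
First share = 5 * 6 = 30
Middle share = 5 * 6 = 30
Third share = 1 * 6 = 6

30


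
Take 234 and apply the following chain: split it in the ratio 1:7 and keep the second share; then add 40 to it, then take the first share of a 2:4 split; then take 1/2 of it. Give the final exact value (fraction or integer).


Start with 234.
Step 1: Split 1:7, second share = 234 * 7/8 = 819/4
Step 2: Add 40: 819/4+40=979/4; split 2:4 first = 979/4*2/6 = 979/12
Step 3: Take 1/2: 979/12 * 1/2 = 979/24
Final result = 979/24

979/24


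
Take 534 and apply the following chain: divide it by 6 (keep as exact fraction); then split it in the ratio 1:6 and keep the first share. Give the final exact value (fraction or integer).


Start with 534.
Step 1: Divide by 6: 534 / 6 = 89
Step 2: Split 1:6, first share = 89 * 1/7 = 89/7
Final result = 89/7

89/7


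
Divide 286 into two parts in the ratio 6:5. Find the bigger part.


Total parts = 6 + 5 = 11
Value per part = 286 / 11 = 26
First share = 6 * 26 = 156
Second share = 5 * 26 = 130
Larger share = 156

156


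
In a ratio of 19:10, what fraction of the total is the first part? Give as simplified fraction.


Total parts = 19 + 10 = 29
First part fraction = 19/29
Simplify: 19/29 = 19/29

19/29


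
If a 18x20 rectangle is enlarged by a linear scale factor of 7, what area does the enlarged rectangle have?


Original dimensions: 18 x 20
Enlargement factor = 7
New width = 18 * 7 = 126
New height = 20 * 7 = 140
New area = 126 * 140 = 17640

17640


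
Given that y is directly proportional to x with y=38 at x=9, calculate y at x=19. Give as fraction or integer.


Direct proportion: y = kx
Find k: k = 38/9 = 38/9
Compute y at x=19: y = 38/9 * 19
y = 722/9

722/9


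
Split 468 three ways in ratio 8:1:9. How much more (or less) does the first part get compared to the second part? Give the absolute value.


Total parts = 8 + 1 + 9 = 18
Value per part = 468 / 18 = 26
Shares: 8*26=208, 1*26=26, 9*26=234
First share = 208, second share = 26
Difference = |208 - 26| = 182

182


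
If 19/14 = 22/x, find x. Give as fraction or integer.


Setting up: 19/14 = 22/x
Cross multiply: 19 * x = 14 * 22
19x = 308
x = 308/19
x = 308/19

308/19


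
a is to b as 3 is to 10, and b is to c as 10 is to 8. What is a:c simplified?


Given a:b = 3:10 and b:c = 10:8
Make b consistent. Multiply first ratio by 10: a:b = 30:100
Multiply second ratio by 10: b:c = 100:80
Now b = 100 in both, so a:b:c = 30:100:80
Therefore a:c = 30:80
Simplify by GCD: a:c = 3:8

3:8


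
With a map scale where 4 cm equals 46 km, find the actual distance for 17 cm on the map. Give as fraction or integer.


Map scale: 4 cm = 46 km
Measured distance on map = 17 cm
Set up proportion: 17 * 46 / 4
= 782 / 4
= 391/2 km

391/2


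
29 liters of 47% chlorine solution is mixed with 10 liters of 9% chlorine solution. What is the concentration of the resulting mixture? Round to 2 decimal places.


Solute in mixture 1 = 47% of 29 L = 29*47/100 = 1363/100 L
Solute in mixture 2 = 9% of 10 L = 10*9/100 = 9/10 L
Total solute = 1363/100 + 9/10 = 1453/100 L
Total volume = 29 + 10 = 39 L
Final concentration = 1453/100/39 * 100 = 37.26%

37.26


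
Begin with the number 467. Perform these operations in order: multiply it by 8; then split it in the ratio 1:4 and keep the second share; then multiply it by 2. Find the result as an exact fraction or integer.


Start with 467.
Step 1: Multiply by 8: 467 * 8 = 3736
Step 2: Split 1:4, second share = 3736 * 4/5 = 14944/5
Step 3: Multiply by 2: 14944/5 * 2 = 29888/5
Final result = 29888/5

29888/5


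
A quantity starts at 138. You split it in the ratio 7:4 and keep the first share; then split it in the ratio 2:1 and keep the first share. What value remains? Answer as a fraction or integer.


Start with 138.
Step 1: Split 7:4, first share = 138 * 7/11 = 966/11
Step 2: Split 2:1, first share = 966/11 * 2/3 = 644/11
Final result = 644/11

644/11


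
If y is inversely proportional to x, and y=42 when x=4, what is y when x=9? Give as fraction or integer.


Inverse proportion: y = k/x
Find k: k = 4 * 42 = 168
Compute y at x=9: y = 168/9
y = 56/3

56/3


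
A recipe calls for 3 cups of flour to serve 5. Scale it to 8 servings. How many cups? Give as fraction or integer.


Original: 3 cups for 5 servings
Target servings = 8
Scaling factor = 8/5
New amount = 3 * 8/5
= 24/5
= 24/5 cups

24/5


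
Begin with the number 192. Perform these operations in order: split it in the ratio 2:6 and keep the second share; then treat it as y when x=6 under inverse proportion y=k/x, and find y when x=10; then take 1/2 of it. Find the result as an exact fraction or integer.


Start with 192.
Step 1: Split 2:6, second share = 192 * 6/8 = 144
Step 2: Inverse prop: k = (144)*6; new y = k/10 = 144*6/10 = 432/5
Step 3: Take 1/2: 432/5 * 1/2 = 216/5
Final result = 216/5

216/5


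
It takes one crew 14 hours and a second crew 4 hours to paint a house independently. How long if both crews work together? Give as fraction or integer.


Rate of A = 1/14 job per hour
Rate of B = 1/4 job per hour
Combined rate = 1/14 + 1/4
Find common denominator: (4 + 14)/(14*4) = 18/56
Combined rate = 9/28 job per hour
Time together = 1 / (9/28) = 28/9 hours

28/9


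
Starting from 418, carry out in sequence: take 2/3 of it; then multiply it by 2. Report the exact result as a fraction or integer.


Start with 418.
Step 1: Take 2/3: 418 * 2/3 = 836/3
Step 2: Multiply by 2: 836/3 * 2 = 1672/3
Final result = 1672/3

1672/3


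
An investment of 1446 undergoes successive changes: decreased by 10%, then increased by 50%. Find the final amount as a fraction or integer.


Start: 1446
Step 1: decrease by 10% => multiply by 90/100
  1446 * 90/100 = 6507/5
Step 2: increase by 50% => multiply by 150/100
  6507/5 * 150/100 = 19521/10
Final value = 19521/10

19521/10


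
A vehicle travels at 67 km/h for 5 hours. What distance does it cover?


Using distance = speed * time
Speed = 67 km/h
Time = 5 hours
Distance = 67 * 5
= 335 km

335


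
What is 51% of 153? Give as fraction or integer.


Compute 51% of 153
Convert percentage: 51% = 51/100
Multiply: 153 * 51/100
= 7803/100
= 7803/100

7803/100


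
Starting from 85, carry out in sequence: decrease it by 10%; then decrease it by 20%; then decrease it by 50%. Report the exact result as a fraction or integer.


Start with 85.
Step 1: Decrease by 10%: 85 * 90/100 = 153/2
Step 2: Decrease by 20%: 153/2 * 80/100 = 306/5
Step 3: Decrease by 50%: 306/5 * 50/100 = 153/5
Final result = 153/5

153/5


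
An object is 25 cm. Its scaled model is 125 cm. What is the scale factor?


Original length = 25 cm
Scaled length = 125 cm
Scale factor = 125 / 25
= 5

5


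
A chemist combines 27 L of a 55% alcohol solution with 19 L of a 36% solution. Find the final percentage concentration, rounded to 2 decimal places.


Solute in mixture 1 = 55% of 27 L = 27*55/100 = 297/20 L
Solute in mixture 2 = 36% of 19 L = 19*36/100 = 171/25 L
Total solute = 297/20 + 171/25 = 2169/100 L
Total volume = 27 + 19 = 46 L
Final concentration = 2169/100/46 * 100 = 47.15%

47.15


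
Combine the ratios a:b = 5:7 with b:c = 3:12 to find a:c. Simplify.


Given a:b = 5:7 and b:c = 3:12
Make b consistent. Multiply first ratio by 3: a:b = 15:21
Multiply second ratio by 7: b:c = 21:84
Now b = 21 in both, so a:b:c = 15:21:84
Therefore a:c = 15:84
Simplify by GCD: a:c = 5:28

5:28


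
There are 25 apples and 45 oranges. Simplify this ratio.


Find GCD(25, 45)
GCD = 5
Divide both by 5: 25/5 = 5, 45/5 = 9
Simplified ratio = 5:9

5:9


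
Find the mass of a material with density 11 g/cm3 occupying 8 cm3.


Using mass = density * volume
Density = 11 g/cm3
Volume = 8 cm3
Mass = 11 * 8
= 88 g

88


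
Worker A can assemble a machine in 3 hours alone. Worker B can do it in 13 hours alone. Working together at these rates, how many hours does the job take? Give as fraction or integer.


Rate of A = 1/3 job per hour
Rate of B = 1/13 job per hour
Combined rate = 1/3 + 1/13
Find common denominator: (13 + 3)/(3*13) = 16/39
Combined rate = 16/39 job per hour
Time together = 1 / (16/39) = 39/16 hours

39/16


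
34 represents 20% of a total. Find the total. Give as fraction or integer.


Given: 34 is 20% of the whole
Set up: 34 = 20/100 * whole
whole = 34 * 100 / 20
whole = 3400 / 20
whole = 170

170


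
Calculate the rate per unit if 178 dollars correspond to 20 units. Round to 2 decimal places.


Total dollars = 178
Number of units = 20
Unit rate = 178 / 20
= 8.90 dollars per unit

8.90


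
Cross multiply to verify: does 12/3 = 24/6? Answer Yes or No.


Cross multiply to check 12/3 = 24/6
Left cross product: 12 * 6 = 72
Right cross product: 3 * 24 = 72
72 = 72
Equal, so proportions match => Yes

Yes


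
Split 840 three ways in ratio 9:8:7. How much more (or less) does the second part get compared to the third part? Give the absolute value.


Total parts = 9 + 8 + 7 = 24
Value per part = 840 / 24 = 35
Shares: 9*35=315, 8*35=280, 7*35=245
Second share = 280, third share = 245
Difference = |280 - 245| = 35

35


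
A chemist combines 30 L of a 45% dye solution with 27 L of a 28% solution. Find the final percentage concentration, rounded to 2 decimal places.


Solute in mixture 1 = 45% of 30 L = 30*45/100 = 27/2 L
Solute in mixture 2 = 28% of 27 L = 27*28/100 = 189/25 L
Total solute = 27/2 + 189/25 = 1053/50 L
Total volume = 30 + 27 = 57 L
Final concentration = 1053/50/57 * 100 = 36.95%

36.95


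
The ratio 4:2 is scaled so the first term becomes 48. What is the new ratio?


Original ratio: 4:2
First term target: 48
Scale factor = 48 / 4 = 12
Multiply second term: 2 * 12 = 24
Equivalent ratio = 48:24

48:24


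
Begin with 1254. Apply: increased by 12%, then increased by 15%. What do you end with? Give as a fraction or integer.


Start: 1254
Step 1: increase by 12% => multiply by 112/100
  1254 * 112/100 = 35112/25
Step 2: increase by 15% => multiply by 115/100
  35112/25 * 115/100 = 201894/125
Final value = 201894/125

201894/125


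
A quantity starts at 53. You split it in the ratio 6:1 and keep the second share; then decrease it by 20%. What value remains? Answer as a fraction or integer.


Start with 53.
Step 1: Split 6:1, second share = 53 * 1/7 = 53/7
Step 2: Decrease by 20%: 53/7 * 80/100 = 212/35
Final result = 212/35

212/35


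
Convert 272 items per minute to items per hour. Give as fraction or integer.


Converting from per minute to per hour
Rate = 272 items per minute
Multiply by 60: 272 * 60
= 16320 items per hour

16320


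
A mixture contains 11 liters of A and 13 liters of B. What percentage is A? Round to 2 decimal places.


Volume of A = 11 L
Volume of B = 13 L
Total volume = 11 + 13 = 24 L
Percentage of A = (11/24) * 100
= 45.83%

45.83


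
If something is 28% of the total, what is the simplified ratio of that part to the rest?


Part = 28%, Remainder = 72%
Ratio = 28:72
GCD(28, 72) = 4
Simplify: 7:18 = 7:18

7:18


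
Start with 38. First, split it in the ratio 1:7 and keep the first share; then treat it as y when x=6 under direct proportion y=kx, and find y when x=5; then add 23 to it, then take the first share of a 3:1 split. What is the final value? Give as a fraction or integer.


Start with 38.
Step 1: Split 1:7, first share = 38 * 1/8 = 19/4
Step 2: Direct prop: k = (19/4)/6; new y = k*5 = 19/4*5/6 = 95/24
Step 3: Add 23: 95/24+23=647/24; split 3:1 first = 647/24*3/4 = 647/32
Final result = 647/32

647/32


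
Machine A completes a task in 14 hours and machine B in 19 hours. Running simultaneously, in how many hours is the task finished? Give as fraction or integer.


Rate of A = 1/14 job per hour
Rate of B = 1/19 job per hour
Combined rate = 1/14 + 1/19
Find common denominator: (19 + 14)/(14*19) = 33/266
Combined rate = 33/266 job per hour
Time together = 1 / (33/266) = 266/33 hours

266/33


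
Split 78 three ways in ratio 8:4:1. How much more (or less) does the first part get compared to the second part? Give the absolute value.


Total parts = 8 + 4 + 1 = 13
Value per part = 78 / 13 = 6
Shares: 8*6=48, 4*6=24, 1*6=6
First share = 48, second share = 24
Difference = |48 - 24| = 24

24


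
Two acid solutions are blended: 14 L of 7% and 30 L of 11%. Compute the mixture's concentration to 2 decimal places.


Solute in mixture 1 = 7% of 14 L = 14*7/100 = 49/50 L
Solute in mixture 2 = 11% of 30 L = 30*11/100 = 33/10 L
Total solute = 49/50 + 33/10 = 107/25 L
Total volume = 14 + 30 = 44 L
Final concentration = 107/25/44 * 100 = 9.73%

9.73


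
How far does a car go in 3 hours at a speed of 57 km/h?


Using distance = speed * time
Speed = 57 km/h
Time = 3 hours
Distance = 57 * 3
= 171 km

171


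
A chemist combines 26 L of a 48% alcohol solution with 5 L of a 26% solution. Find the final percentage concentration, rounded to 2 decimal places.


Solute in mixture 1 = 48% of 26 L = 26*48/100 = 312/25 L
Solute in mixture 2 = 26% of 5 L = 5*26/100 = 13/10 L
Total solute = 312/25 + 13/10 = 689/50 L
Total volume = 26 + 5 = 31 L
Final concentration = 689/50/31 * 100 = 44.45%

44.45


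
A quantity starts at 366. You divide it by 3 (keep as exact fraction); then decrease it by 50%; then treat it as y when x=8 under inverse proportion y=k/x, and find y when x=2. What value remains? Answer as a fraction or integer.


Start with 366.
Step 1: Divide by 3: 366 / 3 = 122
Step 2: Decrease by 50%: 122 * 50/100 = 61
Step 3: Inverse prop: k = (61)*8; new y = k/2 = 61*8/2 = 244
Final result = 244

244


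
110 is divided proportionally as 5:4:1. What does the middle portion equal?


Ratio = 5:4:1
Total parts = 5 + 4 + 1 = 10
Value per part = 110 / 10 = 11
First share = 5 * 11 = 55
Middle share = 4 * 11 = 44
Third share = 1 * 11 = 11

44


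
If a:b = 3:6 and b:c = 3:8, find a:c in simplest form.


Given a:b = 3:6 and b:c = 3:8
Make b consistent. Multiply first ratio by 3: a:b = 9:18
Multiply second ratio by 6: b:c = 18:48
Now b = 18 in both, so a:b:c = 9:18:48
Therefore a:c = 9:48
Simplify by GCD: a:c = 3:16

3:16


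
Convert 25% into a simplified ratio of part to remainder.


Part = 25%, Remainder = 75%
Ratio = 25:75
GCD(25, 75) = 25
Simplify: 1:3 = 1:3

1:3


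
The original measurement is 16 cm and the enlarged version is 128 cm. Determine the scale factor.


Original length = 16 cm
Scaled length = 128 cm
Scale factor = 128 / 16
= 8

8


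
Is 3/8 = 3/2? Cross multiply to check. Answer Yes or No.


Cross multiply to check 3/8 = 3/2
Left cross product: 3 * 2 = 6
Right cross product: 8 * 3 = 24
6 != 24
Not equal, so proportions differ => No

No


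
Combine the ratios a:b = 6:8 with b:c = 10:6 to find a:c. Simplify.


Given a:b = 6:8 and b:c = 10:6
Make b consistent. Multiply first ratio by 10: a:b = 60:80
Multiply second ratio by 8: b:c = 80:48
Now b = 80 in both, so a:b:c = 60:80:48
Therefore a:c = 60:48
Simplify by GCD: a:c = 5:4

5:4


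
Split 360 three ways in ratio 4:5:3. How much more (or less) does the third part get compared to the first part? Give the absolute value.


Total parts = 4 + 5 + 3 = 12
Value per part = 360 / 12 = 30
Shares: 4*30=120, 5*30=150, 3*30=90
Third share = 90, first share = 120
Difference = |90 - 120| = 30

30


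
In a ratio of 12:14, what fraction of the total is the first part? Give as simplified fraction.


Total parts = 12 + 14 = 26
First part fraction = 12/26
Simplify: 12/26 = 6/13

6/13


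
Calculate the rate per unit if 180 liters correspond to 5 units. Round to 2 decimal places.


Total liters = 180
Number of units = 5
Unit rate = 180 / 5
= 36 liters per unit

36


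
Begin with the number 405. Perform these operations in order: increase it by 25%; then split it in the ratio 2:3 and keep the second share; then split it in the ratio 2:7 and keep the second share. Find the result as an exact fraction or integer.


Start with 405.
Step 1: Increase by 25%: 405 * 125/100 = 2025/4
Step 2: Split 2:3, second share = 2025/4 * 3/5 = 1215/4
Step 3: Split 2:7, second share = 1215/4 * 7/9 = 945/4
Final result = 945/4

945/4


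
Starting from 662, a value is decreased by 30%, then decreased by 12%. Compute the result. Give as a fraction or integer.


Start: 662
Step 1: decrease by 30% => multiply by 70/100
  662 * 70/100 = 2317/5
Step 2: decrease by 12% => multiply by 88/100
  2317/5 * 88/100 = 50974/125
Final value = 50974/125

50974/125


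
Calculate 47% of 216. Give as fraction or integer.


Compute 47% of 216
Convert percentage: 47% = 47/100
Multiply: 216 * 47/100
= 10152/100
= 2538/25

2538/25


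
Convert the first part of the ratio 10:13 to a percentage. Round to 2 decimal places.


Total parts = 10 + 13 = 23
First part fraction = 10/23
Percentage = (10/23) * 100
= 0.434783 * 100
= 43.48%

43.48


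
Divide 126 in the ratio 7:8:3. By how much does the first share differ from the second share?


Total parts = 7 + 8 + 3 = 18
Value per part = 126 / 18 = 7
Shares: 7*7=49, 8*7=56, 3*7=21
First share = 49, second share = 56
Difference = |49 - 56| = 7

7


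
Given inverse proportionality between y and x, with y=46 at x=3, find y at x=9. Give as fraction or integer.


Inverse proportion: y = k/x
Find k: k = 3 * 46 = 138
Compute y at x=9: y = 138/9
y = 46/3

46/3


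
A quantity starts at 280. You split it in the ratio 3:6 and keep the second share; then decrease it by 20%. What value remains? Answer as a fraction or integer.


Start with 280.
Step 1: Split 3:6, second share = 280 * 6/9 = 560/3
Step 2: Decrease by 20%: 560/3 * 80/100 = 448/3
Final result = 448/3

448/3


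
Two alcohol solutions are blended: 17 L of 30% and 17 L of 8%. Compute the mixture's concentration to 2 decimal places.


Solute in mixture 1 = 30% of 17 L = 17*30/100 = 51/10 L
Solute in mixture 2 = 8% of 17 L = 17*8/100 = 34/25 L
Total solute = 51/10 + 34/25 = 323/50 L
Total volume = 17 + 17 = 34 L
Final concentration = 323/50/34 * 100 = 19.00%

19.00


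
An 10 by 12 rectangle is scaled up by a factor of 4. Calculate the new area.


Original dimensions: 10 x 12
Enlargement factor = 4
New width = 10 * 4 = 40
New height = 12 * 4 = 48
New area = 40 * 48 = 1920

1920


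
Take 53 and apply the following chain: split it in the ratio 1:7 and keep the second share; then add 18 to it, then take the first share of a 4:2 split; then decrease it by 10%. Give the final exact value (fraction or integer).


Start with 53.
Step 1: Split 1:7, second share = 53 * 7/8 = 371/8
Step 2: Add 18: 371/8+18=515/8; split 4:2 first = 515/8*4/6 = 515/12
Step 3: Decrease by 10%: 515/12 * 90/100 = 309/8
Final result = 309/8

309/8


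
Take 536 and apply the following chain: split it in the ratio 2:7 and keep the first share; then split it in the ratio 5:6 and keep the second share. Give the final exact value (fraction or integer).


Start with 536.
Step 1: Split 2:7, first share = 536 * 2/9 = 1072/9
Step 2: Split 5:6, second share = 1072/9 * 6/11 = 2144/33
Final result = 2144/33

2144/33


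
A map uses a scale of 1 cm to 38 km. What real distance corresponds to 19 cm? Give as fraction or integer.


Map scale: 1 cm = 38 km
Measured distance on map = 19 cm
Set up proportion: 19 * 38 / 1
= 722 / 1
= 722 km

722


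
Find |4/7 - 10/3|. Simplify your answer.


Simplify: 4/7 = 4/7 and 10/3 = 10/3
Find common denominator: LCD = 21
Convert: 12/21 and 70/21
Difference = |12 - 70|/21 = 58/21
Simplified = 58/21

58/21


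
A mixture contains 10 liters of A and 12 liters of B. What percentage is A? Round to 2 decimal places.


Volume of A = 10 L
Volume of B = 12 L
Total volume = 10 + 12 = 22 L
Percentage of A = (10/22) * 100
= 45.45%

45.45


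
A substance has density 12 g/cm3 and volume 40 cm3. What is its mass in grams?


Using mass = density * volume
Density = 12 g/cm3
Volume = 40 cm3
Mass = 12 * 40
= 480 g

480


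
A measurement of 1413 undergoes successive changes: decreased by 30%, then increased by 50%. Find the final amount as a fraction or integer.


Start: 1413
Step 1: decrease by 30% => multiply by 70/100
  1413 * 70/100 = 9891/10
Step 2: increase by 50% => multiply by 150/100
  9891/10 * 150/100 = 29673/20
Final value = 29673/20

29673/20


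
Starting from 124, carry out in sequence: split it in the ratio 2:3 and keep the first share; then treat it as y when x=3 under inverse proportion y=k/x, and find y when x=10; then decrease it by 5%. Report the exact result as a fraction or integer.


Start with 124.
Step 1: Split 2:3, first share = 124 * 2/5 = 248/5
Step 2: Inverse prop: k = (248/5)*3; new y = k/10 = 248/5*3/10 = 372/25
Step 3: Decrease by 5%: 372/25 * 95/100 = 1767/125
Final result = 1767/125

1767/125


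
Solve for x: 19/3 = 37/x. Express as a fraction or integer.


Setting up: 19/3 = 37/x
Cross multiply: 19 * x = 3 * 37
19x = 111
x = 111/19
x = 111/19

111/19


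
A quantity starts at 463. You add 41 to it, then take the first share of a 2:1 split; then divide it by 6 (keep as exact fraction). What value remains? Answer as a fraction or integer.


Start with 463.
Step 1: Add 41: 463+41=504; split 2:1 first = 504*2/3 = 336
Step 2: Divide by 6: 336 / 6 = 56
Final result = 56

56


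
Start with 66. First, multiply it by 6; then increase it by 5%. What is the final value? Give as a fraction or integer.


Start with 66.
Step 1: Multiply by 6: 66 * 6 = 396
Step 2: Increase by 5%: 396 * 105/100 = 2079/5
Final result = 2079/5

2079/5


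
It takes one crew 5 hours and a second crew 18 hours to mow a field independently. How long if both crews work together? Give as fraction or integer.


Rate of A = 1/5 job per hour
Rate of B = 1/18 job per hour
Combined rate = 1/5 + 1/18
Find common denominator: (18 + 5)/(5*18) = 23/90
Combined rate = 23/90 job per hour
Time together = 1 / (23/90) = 90/23 hours

90/23


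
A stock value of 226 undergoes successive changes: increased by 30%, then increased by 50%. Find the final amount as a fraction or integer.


Start: 226
Step 1: increase by 30% => multiply by 130/100
  226 * 130/100 = 1469/5
Step 2: increase by 50% => multiply by 150/100
  1469/5 * 150/100 = 4407/10
Final value = 4407/10

4407/10


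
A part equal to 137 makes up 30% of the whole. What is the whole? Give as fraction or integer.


Given: 137 is 30% of the whole
Set up: 137 = 30/100 * whole
whole = 137 * 100 / 30
whole = 13700 / 30
whole = 1370/3

1370/3


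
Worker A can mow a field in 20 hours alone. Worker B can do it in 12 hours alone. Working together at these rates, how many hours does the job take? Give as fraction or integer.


Rate of A = 1/20 job per hour
Rate of B = 1/12 job per hour
Combined rate = 1/20 + 1/12
Find common denominator: (12 + 20)/(20*12) = 32/240
Combined rate = 2/15 job per hour
Time together = 1 / (2/15) = 15/2 hours

15/2


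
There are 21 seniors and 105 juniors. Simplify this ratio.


Find GCD(21, 105)
GCD = 21
Divide both by 21: 21/21 = 1, 105/21 = 5
Simplified ratio = 1:5

1:5


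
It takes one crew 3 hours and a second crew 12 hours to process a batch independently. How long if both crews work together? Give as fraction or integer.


Rate of A = 1/3 job per hour
Rate of B = 1/12 job per hour
Combined rate = 1/3 + 1/12
Find common denominator: (12 + 3)/(3*12) = 15/36
Combined rate = 5/12 job per hour
Time together = 1 / (5/12) = 12/5 hours

12/5


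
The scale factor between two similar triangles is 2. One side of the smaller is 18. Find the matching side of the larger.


Similar triangles have proportional sides
Scale factor = 2
Smaller side = 18
Corresponding larger side = 18 * 2
= 36

36


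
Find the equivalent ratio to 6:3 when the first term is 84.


Original ratio: 6:3
First term target: 84
Scale factor = 84 / 6 = 14
Multiply second term: 3 * 14 = 42
Equivalent ratio = 84:42

84:42


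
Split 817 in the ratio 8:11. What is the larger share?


Total parts = 8 + 11 = 19
Value per part = 817 / 19 = 43
First share = 8 * 43 = 344
Second share = 11 * 43 = 473
Larger share = 473

473


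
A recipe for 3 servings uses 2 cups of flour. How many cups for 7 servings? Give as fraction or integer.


Original: 2 cups for 3 servings
Target servings = 7
Scaling factor = 7/3
New amount = 2 * 7/3
= 14/3
= 14/3 cups

14/3


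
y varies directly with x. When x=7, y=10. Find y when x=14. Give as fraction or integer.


Direct proportion: y = kx
Find k: k = 10/7 = 10/7
Compute y at x=14: y = 10/7 * 14
y = 20

20


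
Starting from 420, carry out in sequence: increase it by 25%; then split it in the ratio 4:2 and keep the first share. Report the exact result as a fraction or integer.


Start with 420.
Step 1: Increase by 25%: 420 * 125/100 = 525
Step 2: Split 4:2, first share = 525 * 4/6 = 350
Final result = 350

350


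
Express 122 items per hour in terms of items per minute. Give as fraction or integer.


Converting from per hour to per minute
Rate = 122 items per hour
Divide by 60: 122/60
= 61/30 items per minute

61/30


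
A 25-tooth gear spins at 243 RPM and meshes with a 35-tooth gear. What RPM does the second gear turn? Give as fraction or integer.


Gear ratio: teeth_A * RPM_A = teeth_B * RPM_B
25 * 243 = 35 * RPM_B
6075 = 35 * RPM_B
RPM_B = 6075 / 35
RPM_B = 1215/7

1215/7


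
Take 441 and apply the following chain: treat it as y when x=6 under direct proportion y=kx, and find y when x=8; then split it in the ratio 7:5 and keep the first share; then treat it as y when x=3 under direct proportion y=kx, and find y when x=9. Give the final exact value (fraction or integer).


Start with 441.
Step 1: Direct prop: k = (441)/6; new y = k*8 = 441*8/6 = 588
Step 2: Split 7:5, first share = 588 * 7/12 = 343
Step 3: Direct prop: k = (343)/3; new y = k*9 = 343*9/3 = 1029
Final result = 1029

1029


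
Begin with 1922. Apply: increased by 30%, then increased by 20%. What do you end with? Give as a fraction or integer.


Start: 1922
Step 1: increase by 30% => multiply by 130/100
  1922 * 130/100 = 12493/5
Step 2: increase by 20% => multiply by 120/100
  12493/5 * 120/100 = 74958/25
Final value = 74958/25

74958/25


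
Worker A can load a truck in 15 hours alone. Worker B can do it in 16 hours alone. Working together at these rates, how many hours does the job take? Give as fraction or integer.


Rate of A = 1/15 job per hour
Rate of B = 1/16 job per hour
Combined rate = 1/15 + 1/16
Find common denominator: (16 + 15)/(15*16) = 31/240
Combined rate = 31/240 job per hour
Time together = 1 / (31/240) = 240/31 hours

240/31


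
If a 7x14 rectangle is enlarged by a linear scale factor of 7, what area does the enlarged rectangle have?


Original dimensions: 7 x 14
Enlargement factor = 7
New width = 7 * 7 = 49
New height = 14 * 7 = 98
New area = 49 * 98 = 4802

4802


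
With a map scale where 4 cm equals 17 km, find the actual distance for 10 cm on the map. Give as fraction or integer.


Map scale: 4 cm = 17 km
Measured distance on map = 10 cm
Set up proportion: 10 * 17 / 4
= 170 / 4
= 85/2 km

85/2


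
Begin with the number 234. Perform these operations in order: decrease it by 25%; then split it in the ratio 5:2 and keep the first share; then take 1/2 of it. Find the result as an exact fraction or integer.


Start with 234.
Step 1: Decrease by 25%: 234 * 75/100 = 351/2
Step 2: Split 5:2, first share = 351/2 * 5/7 = 1755/14
Step 3: Take 1/2: 1755/14 * 1/2 = 1755/28
Final result = 1755/28

1755/28


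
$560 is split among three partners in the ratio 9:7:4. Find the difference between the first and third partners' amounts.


Total parts = 9 + 7 + 4 = 20
Value per part = 560 / 20 = 28
Shares: 9*28=252, 7*28=196, 4*28=112
First share = 252, third share = 112
Difference = |252 - 112| = 140

140


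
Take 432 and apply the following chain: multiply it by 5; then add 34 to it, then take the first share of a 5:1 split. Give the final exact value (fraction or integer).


Start with 432.
Step 1: Multiply by 5: 432 * 5 = 2160
Step 2: Add 34: 2160+34=2194; split 5:1 first = 2194*5/6 = 5485/3
Final result = 5485/3

5485/3


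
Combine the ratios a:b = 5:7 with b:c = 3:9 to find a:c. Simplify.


Given a:b = 5:7 and b:c = 3:9
Make b consistent. Multiply first ratio by 3: a:b = 15:21
Multiply second ratio by 7: b:c = 21:63
Now b = 21 in both, so a:b:c = 15:21:63
Therefore a:c = 15:63
Simplify by GCD: a:c = 5:21

5:21


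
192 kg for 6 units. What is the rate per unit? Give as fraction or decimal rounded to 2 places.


Total kg = 192
Number of units = 6
Unit rate = 192 / 6
= 32 kg per unit

32


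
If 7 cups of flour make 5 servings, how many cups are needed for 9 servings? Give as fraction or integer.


Original: 7 cups for 5 servings
Target servings = 9
Scaling factor = 9/5
New amount = 7 * 9/5
= 63/5
= 63/5 cups

63/5


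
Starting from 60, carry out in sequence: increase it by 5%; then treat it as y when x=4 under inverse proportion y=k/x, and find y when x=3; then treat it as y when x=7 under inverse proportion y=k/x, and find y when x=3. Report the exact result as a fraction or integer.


Start with 60.
Step 1: Increase by 5%: 60 * 105/100 = 63
Step 2: Inverse prop: k = (63)*4; new y = k/3 = 63*4/3 = 84
Step 3: Inverse prop: k = (84)*7; new y = k/3 = 84*7/3 = 196
Final result = 196

196


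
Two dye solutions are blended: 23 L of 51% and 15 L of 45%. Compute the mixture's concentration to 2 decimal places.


Solute in mixture 1 = 51% of 23 L = 23*51/100 = 1173/100 L
Solute in mixture 2 = 45% of 15 L = 15*45/100 = 27/4 L
Total solute = 1173/100 + 27/4 = 462/25 L
Total volume = 23 + 15 = 38 L
Final concentration = 462/25/38 * 100 = 48.63%

48.63


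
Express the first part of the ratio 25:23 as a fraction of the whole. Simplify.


Total parts = 25 + 23 = 48
First part fraction = 25/48
Simplify: 25/48 = 25/48

25/48


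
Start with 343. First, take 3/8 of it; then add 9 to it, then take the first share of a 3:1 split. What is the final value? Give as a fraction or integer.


Start with 343.
Step 1: Take 3/8: 343 * 3/8 = 1029/8
Step 2: Add 9: 1029/8+9=1101/8; split 3:1 first = 1101/8*3/4 = 3303/32
Final result = 3303/32

3303/32


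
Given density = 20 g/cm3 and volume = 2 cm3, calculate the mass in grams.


Using mass = density * volume
Density = 20 g/cm3
Volume = 2 cm3
Mass = 20 * 2
= 40 g

40


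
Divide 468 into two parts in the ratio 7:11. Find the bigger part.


Total parts = 7 + 11 = 18
Value per part = 468 / 18 = 26
First share = 7 * 26 = 182
Second share = 11 * 26 = 286
Larger share = 286

286


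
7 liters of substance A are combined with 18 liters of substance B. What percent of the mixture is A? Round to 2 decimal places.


Volume of A = 7 L
Volume of B = 18 L
Total volume = 7 + 18 = 25 L
Percentage of A = (7/25) * 100
= 28.00%

28.00


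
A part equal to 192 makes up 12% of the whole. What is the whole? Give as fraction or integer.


Given: 192 is 12% of the whole
Set up: 192 = 12/100 * whole
whole = 192 * 100 / 12
whole = 19200 / 12
whole = 1600

1600


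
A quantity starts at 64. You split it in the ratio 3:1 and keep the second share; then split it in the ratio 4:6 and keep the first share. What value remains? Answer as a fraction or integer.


Start with 64.
Step 1: Split 3:1, second share = 64 * 1/4 = 16
Step 2: Split 4:6, first share = 16 * 4/10 = 32/5
Final result = 32/5

32/5


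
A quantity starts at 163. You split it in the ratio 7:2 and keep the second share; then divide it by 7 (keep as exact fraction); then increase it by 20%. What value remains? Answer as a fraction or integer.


Start with 163.
Step 1: Split 7:2, second share = 163 * 2/9 = 326/9
Step 2: Divide by 7: 326/9 / 7 = 326/63
Step 3: Increase by 20%: 326/63 * 120/100 = 652/105
Final result = 652/105

652/105


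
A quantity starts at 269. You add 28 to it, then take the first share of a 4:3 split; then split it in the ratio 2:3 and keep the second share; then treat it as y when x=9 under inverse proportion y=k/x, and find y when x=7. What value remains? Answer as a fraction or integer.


Start with 269.
Step 1: Add 28: 269+28=297; split 4:3 first = 297*4/7 = 1188/7
Step 2: Split 2:3, second share = 1188/7 * 3/5 = 3564/35
Step 3: Inverse prop: k = (3564/35)*9; new y = k/7 = 3564/35*9/7 = 32076/245
Final result = 32076/245

32076/245


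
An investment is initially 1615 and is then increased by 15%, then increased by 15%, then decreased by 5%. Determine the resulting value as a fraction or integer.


Start: 1615
Step 1: increase by 15% => multiply by 115/100
  1615 * 115/100 = 7429/4
Step 2: increase by 15% => multiply by 115/100
  7429/4 * 115/100 = 170867/80
Step 3: decrease by 5% => multiply by 95/100
  170867/80 * 95/100 = 3246473/1600
Final value = 3246473/1600

3246473/1600


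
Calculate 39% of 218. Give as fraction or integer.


Compute 39% of 218
Convert percentage: 39% = 39/100
Multiply: 218 * 39/100
= 8502/100
= 4251/50

4251/50


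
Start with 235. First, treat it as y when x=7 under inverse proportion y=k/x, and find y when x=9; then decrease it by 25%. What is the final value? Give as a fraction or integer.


Start with 235.
Step 1: Inverse prop: k = (235)*7; new y = k/9 = 235*7/9 = 1645/9
Step 2: Decrease by 25%: 1645/9 * 75/100 = 1645/12
Final result = 1645/12

1645/12


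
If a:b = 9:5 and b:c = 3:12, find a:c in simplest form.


Given a:b = 9:5 and b:c = 3:12
Make b consistent. Multiply first ratio by 3: a:b = 27:15
Multiply second ratio by 5: b:c = 15:60
Now b = 15 in both, so a:b:c = 27:15:60
Therefore a:c = 27:60
Simplify by GCD: a:c = 9:20

9:20


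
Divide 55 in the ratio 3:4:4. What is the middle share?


Ratio = 3:4:4
Total parts = 3 + 4 + 4 = 11
Value per part = 55 / 11 = 5
First share = 3 * 5 = 15
Middle share = 4 * 5 = 20
Third share = 4 * 5 = 20

20


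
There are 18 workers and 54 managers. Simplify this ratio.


Find GCD(18, 54)
GCD = 18
Divide both by 18: 18/18 = 1, 54/18 = 3
Simplified ratio = 1:3

1:3


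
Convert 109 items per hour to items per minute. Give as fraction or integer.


Converting from per hour to per minute
Rate = 109 items per hour
Divide by 60: 109/60
= 109/60 items per minute

109/60


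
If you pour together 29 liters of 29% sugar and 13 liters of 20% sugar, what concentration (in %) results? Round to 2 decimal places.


Solute in mixture 1 = 29% of 29 L = 29*29/100 = 841/100 L
Solute in mixture 2 = 20% of 13 L = 13*20/100 = 13/5 L
Total solute = 841/100 + 13/5 = 1101/100 L
Total volume = 29 + 13 = 42 L
Final concentration = 1101/100/42 * 100 = 26.21%

26.21


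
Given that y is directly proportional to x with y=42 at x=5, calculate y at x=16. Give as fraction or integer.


Direct proportion: y = kx
Find k: k = 42/5 = 42/5
Compute y at x=16: y = 42/5 * 16
y = 672/5

672/5


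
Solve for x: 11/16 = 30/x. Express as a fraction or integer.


Setting up: 11/16 = 30/x
Cross multiply: 11 * x = 16 * 30
11x = 480
x = 480/11
x = 480/11

480/11


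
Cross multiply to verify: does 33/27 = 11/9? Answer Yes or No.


Cross multiply to check 33/27 = 11/9
Left cross product: 33 * 9 = 297
Right cross product: 27 * 11 = 297
297 = 297
Equal, so proportions match => Yes

Yes


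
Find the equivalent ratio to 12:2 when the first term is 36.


Original ratio: 12:2
First term target: 36
Scale factor = 36 / 12 = 3
Multiply second term: 2 * 3 = 6
Equivalent ratio = 36:6

36:6


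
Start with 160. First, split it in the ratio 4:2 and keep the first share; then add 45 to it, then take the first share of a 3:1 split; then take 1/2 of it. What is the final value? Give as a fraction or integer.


Start with 160.
Step 1: Split 4:2, first share = 160 * 4/6 = 320/3
Step 2: Add 45: 320/3+45=455/3; split 3:1 first = 455/3*3/4 = 455/4
Step 3: Take 1/2: 455/4 * 1/2 = 455/8
Final result = 455/8

455/8
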